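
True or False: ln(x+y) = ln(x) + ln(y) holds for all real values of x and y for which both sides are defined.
Claim: ln(x+y) = ln(x) + ln(y).
Test a specific point where both sides are defined: x = 3/2, y = 5.
LHS = ln(x+y) ≈ 1.8718
RHS = ln(x) + ln(y) ≈ 2.0149
Since 1.8718 ≠ 2.0149, the equation fails at this point, so it cannot hold for all real values of x and y for which both sides are defined.
ln(x) + ln(y) = ln(xy), not ln(x+y).

Conclusion: False.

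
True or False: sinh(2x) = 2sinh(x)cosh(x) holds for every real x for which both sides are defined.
Claim: sinh(2x) = 2sinh(x)cosh(x).
Reasoning: 2sinh(x)cosh(x) = 2 · (e^x - e^-x)/2 · (e^x + e^-x)/2 = (e^(2x) - e^(-2x))/2 = sinh(2x).
So the two sides agree for every real x for which both sides are defined.

Conclusion: True.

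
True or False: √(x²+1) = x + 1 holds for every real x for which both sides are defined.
False.

Claim: √(x²+1) = x + 1.
Test a specific point where both sides are defined: x = 2.
LHS = √(x²+1) ≈ 2.2361
RHS = x + 1 ≈ 3.0000
Since 2.2361 ≠ 3.0000, the equation fails at this point, so it cannot hold for every real x for which both sides are defined.
(x+1)² = x² + 2x + 1 ≠ x² + 1 unless x = 0.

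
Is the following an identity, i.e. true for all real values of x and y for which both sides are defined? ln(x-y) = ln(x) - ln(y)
No, this is NOT an identity.

Claim: ln(x-y) = ln(x) - ln(y).
Test a specific point where both sides are defined: x = 5, y = 3.
LHS = ln(x-y) ≈ 0.6931
RHS = ln(x) - ln(y) ≈ 0.5108
Since 0.6931 ≠ 0.5108, the equation fails at this point, so it cannot hold for all real values of x and y for which both sides are defined.
ln(x) - ln(y) = ln(x/y), not ln(x-y).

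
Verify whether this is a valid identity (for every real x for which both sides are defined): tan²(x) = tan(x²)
Claim: tan²(x) = tan(x²).
Test a specific point where both sides are defined: x = π.
LHS = tan²(x) ≈ 0.0000
RHS = tan(x²) ≈ 0.4767
Since 0.0000 ≠ 0.4767, the equation fails at this point, so it cannot hold for every real x for which both sides are defined.
tan²(x) means (tan x)², squaring the output; tan(x²) squares the input. These are different functions.

Conclusion: No, this is NOT an identity.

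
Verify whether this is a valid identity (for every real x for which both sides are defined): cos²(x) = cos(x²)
Claim: cos²(x) = cos(x²).
Test a specific point where both sides are defined: x = -π/4.
LHS = cos²(x) ≈ 0.5000
RHS = cos(x²) ≈ 0.8157
Since 0.5000 ≠ 0.8157, the equation fails at this point, so it cannot hold for every real x for which both sides are defined.
cos²(x) means (cos x)², squaring the output; cos(x²) squares the input. These are different functions.

Conclusion: No, this is NOT an identity.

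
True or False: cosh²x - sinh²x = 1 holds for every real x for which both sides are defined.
Claim: cosh²x - sinh²x = 1.
Reasoning: With cosh(x) = (e^x + e^-x)/2 and sinh(x) = (e^x - e^-x)/2: cosh²x = (e^(2x) + 2 + e^(-2x))/4 and sinh²x = (e^(2x) - 2 + e^(-2x))/4. Subtracting leaves 4/4 = 1.
So the two sides agree for every real x for which both sides are defined.

Conclusion: True.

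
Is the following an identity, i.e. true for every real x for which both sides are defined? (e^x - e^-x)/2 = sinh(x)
Claim: (e^x - e^-x)/2 = sinh(x).
Reasoning: This is exactly the definition of the hyperbolic sine: sinh(x) := (e^x - e^-x)/2.
So the two sides agree for every real x for which both sides are defined.

Conclusion: Yes, this is an identity.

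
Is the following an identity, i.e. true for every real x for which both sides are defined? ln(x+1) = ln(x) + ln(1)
No, this is NOT an identity.

Claim: ln(x+1) = ln(x) + ln(1).
Test a specific point where both sides are defined: x = 3/2.
LHS = ln(x+1) ≈ 0.9163
RHS = ln(x) + ln(1) ≈ 0.4055
Since 0.9163 ≠ 0.4055, the equation fails at this point, so it cannot hold for every real x for which both sides are defined.
ln(1) = 0, so the right side is just ln(x), which differs from ln(x+1).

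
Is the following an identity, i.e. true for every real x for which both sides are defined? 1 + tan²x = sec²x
Yes, this is an identity.

Claim: 1 + tan²x = sec²x.
Reasoning: Start from sin²x + cos²x = 1 and divide every term by cos²x (allowed wherever tan x and sec x are defined): tan²x + 1 = 1/cos²x = sec²x.
So the two sides agree for every real x for which both sides are defined.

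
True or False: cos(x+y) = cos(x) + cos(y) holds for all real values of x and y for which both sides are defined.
False.

Claim: cos(x+y) = cos(x) + cos(y).
Test a specific point where both sides are defined: x = -π/6, y = π/6.
LHS = cos(x+y) ≈ 1.0000
RHS = cos(x) + cos(y) ≈ 1.7321
Since 1.0000 ≠ 1.7321, the equation fails at this point, so it cannot hold for all real values of x and y for which both sides are defined.
The correct expansion is cos(x+y) = cos(x)cos(y) - sin(x)sin(y); cosine is not additive.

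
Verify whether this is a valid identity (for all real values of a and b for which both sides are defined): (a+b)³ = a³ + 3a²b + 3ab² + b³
Claim: (a+b)³ = a³ + 3a²b + 3ab² + b³.
Reasoning: (a+b)³ = (a+b)(a+b)² = (a+b)(a² + 2ab + b²) = a³ + 2a²b + ab² + a²b + 2ab² + b³ = a³ + 3a²b + 3ab² + b³.
So the two sides agree for all real values of a and b for which both sides are defined.

Conclusion: Yes, this is an identity.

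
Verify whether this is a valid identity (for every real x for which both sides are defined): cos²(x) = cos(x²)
No, this is NOT an identity.

Claim: cos²(x) = cos(x²).
Test a specific point where both sides are defined: x = π/2.
LHS = cos²(x) ≈ 0.0000
RHS = cos(x²) ≈ -0.7812
Since 0.0000 ≠ -0.7812, the equation fails at this point, so it cannot hold for every real x for which both sides are defined.
cos²(x) means (cos x)², squaring the output; cos(x²) squares the input. These are different functions.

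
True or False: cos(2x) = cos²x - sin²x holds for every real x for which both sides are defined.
True.

Claim: cos(2x) = cos²x - sin²x.
Reasoning: Put y = x in the addition formula cos(x+y) = cos(x)cos(y) - sin(x)sin(y): cos(2x) = cos²x - sin²x.
So the two sides agree for every real x for which both sides are defined.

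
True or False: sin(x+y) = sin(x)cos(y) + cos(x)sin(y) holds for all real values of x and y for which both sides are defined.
Claim: sin(x+y) = sin(x)cos(y) + cos(x)sin(y).
Reasoning: By Euler's formula e^(i(x+y)) = e^(ix)·e^(iy) = (cos x + i·sin x)(cos y + i·sin y). The imaginary part of the left side is sin(x+y); the imaginary part of the product is sin(x)cos(y) + cos(x)sin(y).
So the two sides agree for all real values of x and y for which both sides are defined.

Conclusion: True.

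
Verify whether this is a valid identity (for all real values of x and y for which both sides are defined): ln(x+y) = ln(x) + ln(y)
Claim: ln(x+y) = ln(x) + ln(y).
Test a specific point where both sides are defined: x = 3, y = 2.
LHS = ln(x+y) ≈ 1.6094
RHS = ln(x) + ln(y) ≈ 1.7918
Since 1.6094 ≠ 1.7918, the equation fails at this point, so it cannot hold for all real values of x and y for which both sides are defined.
ln(x) + ln(y) = ln(xy), not ln(x+y).

Conclusion: No, this is NOT an identity.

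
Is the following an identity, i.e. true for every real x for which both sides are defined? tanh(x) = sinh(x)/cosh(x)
Claim: tanh(x) = sinh(x)/cosh(x).
Reasoning: tanh(x) is defined as sinh(x)/cosh(x) = (e^x - e^-x)/(e^x + e^-x); cosh(x) ≥ 1 is never zero, so this holds for every real x.
So the two sides agree for every real x for which both sides are defined.

Conclusion: Yes, this is an identity.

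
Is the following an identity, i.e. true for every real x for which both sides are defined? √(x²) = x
Claim: √(x²) = x.
Test a specific point where both sides are defined: x = -2.
LHS = √(x²) ≈ 2.0000
RHS = x ≈ -2.0000
Since 2.0000 ≠ -2.0000, the equation fails at this point, so it cannot hold for every real x for which both sides are defined.
√(x²) = |x|, which differs from x whenever x < 0 (both sides are defined for every real x).

Conclusion: No, this is NOT an identity.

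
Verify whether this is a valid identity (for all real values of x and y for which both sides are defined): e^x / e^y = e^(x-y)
Yes, this is an identity.

Claim: e^x / e^y = e^(x-y).
Reasoning: 1/e^y = e^(-y), so e^x / e^y = e^x · e^(-y) = e^(x + (-y)) = e^(x-y) by the product rule for exponents.
So the two sides agree for all real values of x and y for which both sides are defined.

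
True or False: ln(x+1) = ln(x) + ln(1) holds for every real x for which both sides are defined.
Claim: ln(x+1) = ln(x) + ln(1).
Test a specific point where both sides are defined: x = 3.
LHS = ln(x+1) ≈ 1.3863
RHS = ln(x) + ln(1) ≈ 1.0986
Since 1.3863 ≠ 1.0986, the equation fails at this point, so it cannot hold for every real x for which both sides are defined.
ln(1) = 0, so the right side is just ln(x), which differs from ln(x+1).

Conclusion: False.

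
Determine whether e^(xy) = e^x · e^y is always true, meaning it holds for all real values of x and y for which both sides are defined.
Claim: e^(xy) = e^x · e^y.
Test a specific point where both sides are defined: x = 1/2, y = -3.
LHS = e^(xy) ≈ 0.2231
RHS = e^x · e^y ≈ 0.0821
Since 0.2231 ≠ 0.0821, the equation fails at this point, so it cannot hold for all real values of x and y for which both sides are defined.
e^x · e^y = e^(x+y), not e^(xy).

Conclusion: No, this is NOT an identity.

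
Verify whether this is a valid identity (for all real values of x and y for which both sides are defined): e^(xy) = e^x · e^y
No, this is NOT an identity.

Claim: e^(xy) = e^x · e^y.
Test a specific point where both sides are defined: x = -1, y = 4.
LHS = e^(xy) ≈ 0.0183
RHS = e^x · e^y ≈ 20.0855
Since 0.0183 ≠ 20.0855, the equation fails at this point, so it cannot hold for all real values of x and y for which both sides are defined.
e^x · e^y = e^(x+y), not e^(xy).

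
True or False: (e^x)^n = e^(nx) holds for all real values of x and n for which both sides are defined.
True.

Claim: (e^x)^n = e^(nx).
Reasoning: e^x is a positive real number, and for a positive base B and real exponent n, B^n = e^(n·ln B). With B = e^x, ln B = x, so (e^x)^n = e^(n·x).
So the two sides agree for all real values of x and n for which both sides are defined.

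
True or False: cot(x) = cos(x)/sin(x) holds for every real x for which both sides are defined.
True.

Claim: cot(x) = cos(x)/sin(x).
Reasoning: cot(x) is defined as 1/tan(x) = 1/(sin(x)/cos(x)) = cos(x)/sin(x), wherever sin(x) ≠ 0.
So the two sides agree for every real x for which both sides are defined.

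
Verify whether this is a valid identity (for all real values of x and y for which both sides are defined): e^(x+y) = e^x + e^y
Claim: e^(x+y) = e^x + e^y.
Test a specific point where both sides are defined: x = -3, y = -1.
LHS = e^(x+y) ≈ 0.0183
RHS = e^x + e^y ≈ 0.4177
Since 0.0183 ≠ 0.4177, the equation fails at this point, so it cannot hold for all real values of x and y for which both sides are defined.
The correct rule is e^(x+y) = e^x · e^y (a product, not a sum).

Conclusion: No, this is NOT an identity.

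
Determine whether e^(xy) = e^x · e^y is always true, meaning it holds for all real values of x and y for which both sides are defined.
No, this is NOT an identity.

Claim: e^(xy) = e^x · e^y.
Test a specific point where both sides are defined: x = 1/2, y = 1.
LHS = e^(xy) ≈ 1.6487
RHS = e^x · e^y ≈ 4.4817
Since 1.6487 ≠ 4.4817, the equation fails at this point, so it cannot hold for all real values of x and y for which both sides are defined.
e^x · e^y = e^(x+y), not e^(xy).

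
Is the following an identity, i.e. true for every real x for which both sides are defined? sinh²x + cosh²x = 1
Claim: sinh²x + cosh²x = 1.
Test a specific point where both sides are defined: x = -3.
LHS = sinh²x + cosh²x ≈ 201.7156
RHS = 1 ≈ 1.0000
Since 201.7156 ≠ 1.0000, the equation fails at this point, so it cannot hold for every real x for which both sides are defined.
The correct hyperbolic identity is cosh²x - sinh²x = 1 (a difference); the sum sinh²x + cosh²x equals cosh(2x).

Conclusion: No, this is NOT an identity.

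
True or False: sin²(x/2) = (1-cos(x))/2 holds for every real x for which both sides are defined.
Claim: sin²(x/2) = (1-cos(x))/2.
Reasoning: Use cos(2θ) = 1 - 2sin²θ with θ = x/2: cos(x) = 1 - 2sin²(x/2). Solving for sin²(x/2) gives (1 - cos(x))/2.
So the two sides agree for every real x for which both sides are defined.

Conclusion: True.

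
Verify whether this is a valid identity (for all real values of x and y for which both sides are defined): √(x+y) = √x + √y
Claim: √(x+y) = √x + √y.
Test a specific point where both sides are defined: x = 3/2, y = 5.
LHS = √(x+y) ≈ 2.5495
RHS = √x + √y ≈ 3.4608
Since 2.5495 ≠ 3.4608, the equation fails at this point, so it cannot hold for all real values of x and y for which both sides are defined.
Squaring the right side gives x + 2√(xy) + y, not x + y.

Conclusion: No, this is NOT an identity.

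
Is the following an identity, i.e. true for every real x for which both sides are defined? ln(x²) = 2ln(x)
Claim: ln(x²) = 2ln(x).
Reasoning: The right side requires x > 0. For x > 0, x² = (e^(ln x))² = e^(2ln x), so ln(x²) = 2ln(x). (For x < 0 the right side is undefined, so those values are outside the claim.)
So the two sides agree for every real x for which both sides are defined.

Conclusion: Yes, this is an identity.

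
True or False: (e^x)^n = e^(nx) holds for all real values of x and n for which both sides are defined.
Claim: (e^x)^n = e^(nx).
Reasoning: e^x is a positive real number, and for a positive base B and real exponent n, B^n = e^(n·ln B). With B = e^x, ln B = x, so (e^x)^n = e^(n·x).
So the two sides agree for all real values of x and n for which both sides are defined.

Conclusion: True.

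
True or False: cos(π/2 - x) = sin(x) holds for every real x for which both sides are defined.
Claim: cos(π/2 - x) = sin(x).
Reasoning: Use cos(u - v) = cos(u)cos(v) + sin(u)sin(v) with u = π/2, v = x: cos(π/2)cos(x) + sin(π/2)sin(x) = 0·cos(x) + 1·sin(x) = sin(x).
So the two sides agree for every real x for which both sides are defined.

Conclusion: True.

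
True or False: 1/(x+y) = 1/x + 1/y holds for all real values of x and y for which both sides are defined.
False.

Claim: 1/(x+y) = 1/x + 1/y.
Test a specific point where both sides are defined: x = 3/2, y = 3.
LHS = 1/(x+y) ≈ 0.2222
RHS = 1/x + 1/y ≈ 1.0000
Since 0.2222 ≠ 1.0000, the equation fails at this point, so it cannot hold for all real values of x and y for which both sides are defined.
1/x + 1/y = (x+y)/(xy), which is not 1/(x+y).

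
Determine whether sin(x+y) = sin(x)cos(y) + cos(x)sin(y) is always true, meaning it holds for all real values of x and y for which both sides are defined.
Yes, this is an identity.

Claim: sin(x+y) = sin(x)cos(y) + cos(x)sin(y).
Reasoning: By Euler's formula e^(i(x+y)) = e^(ix)·e^(iy) = (cos x + i·sin x)(cos y + i·sin y). The imaginary part of the left side is sin(x+y); the imaginary part of the product is sin(x)cos(y) + cos(x)sin(y).
So the two sides agree for all real values of x and y for which both sides are defined.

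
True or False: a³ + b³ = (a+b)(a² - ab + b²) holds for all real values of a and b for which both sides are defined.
Claim: a³ + b³ = (a+b)(a² - ab + b²).
Reasoning: Expand the right side: (a+b)(a² - ab + b²) = a³ - a²b + ab² + a²b - ab² + b³ = a³ + b³ (the middle terms cancel in pairs).
So the two sides agree for all real values of a and b for which both sides are defined.

Conclusion: True.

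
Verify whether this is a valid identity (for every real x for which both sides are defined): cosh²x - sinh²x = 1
Claim: cosh²x - sinh²x = 1.
Reasoning: With cosh(x) = (e^x + e^-x)/2 and sinh(x) = (e^x - e^-x)/2: cosh²x = (e^(2x) + 2 + e^(-2x))/4 and sinh²x = (e^(2x) - 2 + e^(-2x))/4. Subtracting leaves 4/4 = 1.
So the two sides agree for every real x for which both sides are defined.

Conclusion: Yes, this is an identity.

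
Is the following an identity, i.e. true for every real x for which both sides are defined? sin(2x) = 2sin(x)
Claim: sin(2x) = 2sin(x).
Test a specific point where both sides are defined: x = 3π/4.
LHS = sin(2x) ≈ -1.0000
RHS = 2sin(x) ≈ 1.4142
Since -1.0000 ≠ 1.4142, the equation fails at this point, so it cannot hold for every real x for which both sides are defined.
The correct double-angle formula is sin(2x) = 2sin(x)cos(x).

Conclusion: No, this is NOT an identity.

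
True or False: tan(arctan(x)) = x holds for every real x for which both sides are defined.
True.

Claim: tan(arctan(x)) = x.
Reasoning: For every real x, arctan(x) is by definition the angle in (-π/2, π/2) whose tangent equals x. Taking the tangent of that angle returns x.
So the two sides agree for every real x for which both sides are defined.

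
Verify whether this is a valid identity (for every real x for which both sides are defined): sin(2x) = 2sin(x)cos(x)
Yes, this is an identity.

Claim: sin(2x) = 2sin(x)cos(x).
Reasoning: Put y = x in the addition formula sin(x+y) = sin(x)cos(y) + cos(x)sin(y): sin(2x) = sin(x)cos(x) + cos(x)sin(x) = 2sin(x)cos(x).
So the two sides agree for every real x for which both sides are defined.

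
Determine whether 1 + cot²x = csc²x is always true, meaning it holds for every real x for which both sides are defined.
Yes, this is an identity.

Claim: 1 + cot²x = csc²x.
Reasoning: Start from sin²x + cos²x = 1 and divide every term by sin²x (allowed wherever cot x and csc x are defined): 1 + cot²x = 1/sin²x = csc²x.
So the two sides agree for every real x for which both sides are defined.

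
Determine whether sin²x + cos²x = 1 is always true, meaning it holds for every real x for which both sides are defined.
Claim: sin²x + cos²x = 1.
Reasoning: The point (cos x, sin x) lies on the unit circle X² + Y² = 1, so cos²x + sin²x = 1 for every real x.
So the two sides agree for every real x for which both sides are defined.

Conclusion: Yes, this is an identity.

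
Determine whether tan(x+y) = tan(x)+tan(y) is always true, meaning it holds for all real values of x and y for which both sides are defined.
Claim: tan(x+y) = tan(x)+tan(y).
Test a specific point where both sides are defined: x = -π/6, y = π/3.
LHS = tan(x+y) ≈ 0.5774
RHS = tan(x)+tan(y) ≈ 1.1547
Since 0.5774 ≠ 1.1547, the equation fails at this point, so it cannot hold for all real values of x and y for which both sides are defined.
The correct formula is tan(x+y) = (tan(x) + tan(y))/(1 - tan(x)tan(y)).

Conclusion: No, this is NOT an identity.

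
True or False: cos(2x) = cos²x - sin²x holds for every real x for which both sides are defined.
Claim: cos(2x) = cos²x - sin²x.
Reasoning: Put y = x in the addition formula cos(x+y) = cos(x)cos(y) - sin(x)sin(y): cos(2x) = cos²x - sin²x.
So the two sides agree for every real x for which both sides are defined.

Conclusion: True.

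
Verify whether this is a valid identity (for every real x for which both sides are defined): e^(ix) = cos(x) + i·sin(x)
Claim: e^(ix) = cos(x) + i·sin(x).
Reasoning: Euler's formula. Expand e^(ix) = Σ (ix)^k / k!. Since i² = -1, the even-k terms are Σ (-1)^m x^(2m)/(2m)! = cos(x) and the odd-k terms are i · Σ (-1)^m x^(2m+1)/(2m+1)! = i·sin(x).
So the two sides agree for every real x for which both sides are defined.

Conclusion: Yes, this is an identity.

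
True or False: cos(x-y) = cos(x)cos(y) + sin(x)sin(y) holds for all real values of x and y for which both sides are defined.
Claim: cos(x-y) = cos(x)cos(y) + sin(x)sin(y).
Reasoning: Replace y by -y in cos(x+y) = cos(x)cos(y) - sin(x)sin(y) and use cos(-y) = cos(y), sin(-y) = -sin(y): cos(x-y) = cos(x)cos(y) + sin(x)sin(y).
So the two sides agree for all real values of x and y for which both sides are defined.

Conclusion: True.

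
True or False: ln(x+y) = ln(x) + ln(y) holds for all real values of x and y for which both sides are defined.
Claim: ln(x+y) = ln(x) + ln(y).
Test a specific point where both sides are defined: x = 4, y = 3.
LHS = ln(x+y) ≈ 1.9459
RHS = ln(x) + ln(y) ≈ 2.4849
Since 1.9459 ≠ 2.4849, the equation fails at this point, so it cannot hold for all real values of x and y for which both sides are defined.
ln(x) + ln(y) = ln(xy), not ln(x+y).

Conclusion: False.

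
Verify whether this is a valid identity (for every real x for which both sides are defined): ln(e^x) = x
Yes, this is an identity.

Claim: ln(e^x) = x.
Reasoning: ln is the inverse of the exponential: ln(e^x) asks for the exponent p with e^p = e^x, and since e^p is one-to-one that exponent is p = x.
So the two sides agree for every real x for which both sides are defined.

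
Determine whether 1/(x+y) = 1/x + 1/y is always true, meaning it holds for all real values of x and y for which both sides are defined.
Claim: 1/(x+y) = 1/x + 1/y.
Test a specific point where both sides are defined: x = 1/2, y = 5.
LHS = 1/(x+y) ≈ 0.1818
RHS = 1/x + 1/y ≈ 2.2000
Since 0.1818 ≠ 2.2000, the equation fails at this point, so it cannot hold for all real values of x and y for which both sides are defined.
1/x + 1/y = (x+y)/(xy), which is not 1/(x+y).

Conclusion: No, this is NOT an identity.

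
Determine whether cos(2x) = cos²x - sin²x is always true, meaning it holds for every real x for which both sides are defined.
Yes, this is an identity.

Claim: cos(2x) = cos²x - sin²x.
Reasoning: Put y = x in the addition formula cos(x+y) = cos(x)cos(y) - sin(x)sin(y): cos(2x) = cos²x - sin²x.
So the two sides agree for every real x for which both sides are defined.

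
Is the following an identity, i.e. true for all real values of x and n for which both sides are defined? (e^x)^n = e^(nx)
Yes, this is an identity.

Claim: (e^x)^n = e^(nx).
Reasoning: e^x is a positive real number, and for a positive base B and real exponent n, B^n = e^(n·ln B). With B = e^x, ln B = x, so (e^x)^n = e^(n·x).
So the two sides agree for all real values of x and n for which both sides are defined.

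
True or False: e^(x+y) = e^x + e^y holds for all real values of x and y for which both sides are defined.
False.

Claim: e^(x+y) = e^x + e^y.
Test a specific point where both sides are defined: x = -3, y = 4.
LHS = e^(x+y) ≈ 2.7183
RHS = e^x + e^y ≈ 54.6479
Since 2.7183 ≠ 54.6479, the equation fails at this point, so it cannot hold for all real values of x and y for which both sides are defined.
The correct rule is e^(x+y) = e^x · e^y (a product, not a sum).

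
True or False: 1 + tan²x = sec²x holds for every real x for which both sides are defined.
True.

Claim: 1 + tan²x = sec²x.
Reasoning: Start from sin²x + cos²x = 1 and divide every term by cos²x (allowed wherever tan x and sec x are defined): tan²x + 1 = 1/cos²x = sec²x.
So the two sides agree for every real x for which both sides are defined.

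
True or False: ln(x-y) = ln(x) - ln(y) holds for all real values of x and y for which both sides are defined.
False.

Claim: ln(x-y) = ln(x) - ln(y).
Test a specific point where both sides are defined: x = 3, y = 2.
LHS = ln(x-y) ≈ 0.0000
RHS = ln(x) - ln(y) ≈ 0.4055
Since 0.0000 ≠ 0.4055, the equation fails at this point, so it cannot hold for all real values of x and y for which both sides are defined.
ln(x) - ln(y) = ln(x/y), not ln(x-y).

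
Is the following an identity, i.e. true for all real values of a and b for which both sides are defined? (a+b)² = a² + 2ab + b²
Claim: (a+b)² = a² + 2ab + b².
Reasoning: Expand: (a+b)² = (a+b)(a+b) = a·a + a·b + b·a + b·b = a² + 2ab + b².
So the two sides agree for all real values of a and b for which both sides are defined.

Conclusion: Yes, this is an identity.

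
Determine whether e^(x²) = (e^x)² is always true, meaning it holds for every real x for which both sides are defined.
No, this is NOT an identity.

Claim: e^(x²) = (e^x)².
Test a specific point where both sides are defined: x = -2.
LHS = e^(x²) ≈ 54.5982
RHS = (e^x)² ≈ 0.0183
Since 54.5982 ≠ 0.0183, the equation fails at this point, so it cannot hold for every real x for which both sides are defined.
(e^x)² = e^(2x), and 2x ≠ x² in general.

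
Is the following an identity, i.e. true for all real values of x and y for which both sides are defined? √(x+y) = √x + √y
Claim: √(x+y) = √x + √y.
Test a specific point where both sides are defined: x = 1, y = 1/2.
LHS = √(x+y) ≈ 1.2247
RHS = √x + √y ≈ 1.7071
Since 1.2247 ≠ 1.7071, the equation fails at this point, so it cannot hold for all real values of x and y for which both sides are defined.
Squaring the right side gives x + 2√(xy) + y, not x + y.

Conclusion: No, this is NOT an identity.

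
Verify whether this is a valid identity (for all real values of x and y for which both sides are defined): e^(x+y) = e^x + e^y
Claim: e^(x+y) = e^x + e^y.
Test a specific point where both sides are defined: x = 2, y = 3.
LHS = e^(x+y) ≈ 148.4132
RHS = e^x + e^y ≈ 27.4746
Since 148.4132 ≠ 27.4746, the equation fails at this point, so it cannot hold for all real values of x and y for which both sides are defined.
The correct rule is e^(x+y) = e^x · e^y (a product, not a sum).

Conclusion: No, this is NOT an identity.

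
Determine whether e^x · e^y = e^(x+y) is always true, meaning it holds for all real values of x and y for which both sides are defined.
Yes, this is an identity.

Claim: e^x · e^y = e^(x+y).
Reasoning: This is the law of exponents for a common base: multiplying powers adds exponents. E.g. from the series, (Σ x^j/j!)(Σ y^k/k!) = Σ_m (Σ_{j+k=m} x^j y^k/(j!k!)) = Σ_m (x+y)^m/m! by the binomial theorem.
So the two sides agree for all real values of x and y for which both sides are defined.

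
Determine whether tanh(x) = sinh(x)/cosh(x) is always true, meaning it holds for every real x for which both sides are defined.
Claim: tanh(x) = sinh(x)/cosh(x).
Reasoning: tanh(x) is defined as sinh(x)/cosh(x) = (e^x - e^-x)/(e^x + e^-x); cosh(x) ≥ 1 is never zero, so this holds for every real x.
So the two sides agree for every real x for which both sides are defined.

Conclusion: Yes, this is an identity.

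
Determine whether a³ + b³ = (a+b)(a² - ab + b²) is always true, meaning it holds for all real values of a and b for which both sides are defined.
Claim: a³ + b³ = (a+b)(a² - ab + b²).
Reasoning: Expand the right side: (a+b)(a² - ab + b²) = a³ - a²b + ab² + a²b - ab² + b³ = a³ + b³ (the middle terms cancel in pairs).
So the two sides agree for all real values of a and b for which both sides are defined.

Conclusion: Yes, this is an identity.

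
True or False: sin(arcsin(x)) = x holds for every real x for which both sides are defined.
Claim: sin(arcsin(x)) = x.
Reasoning: For -1 ≤ x ≤ 1 (where arcsin is defined), arcsin(x) is by definition an angle whose sine equals x. Taking the sine of that angle returns x. (Note the other order, arcsin(sin x) = x, is NOT an identity.)
So the two sides agree for every real x for which both sides are defined.

Conclusion: True.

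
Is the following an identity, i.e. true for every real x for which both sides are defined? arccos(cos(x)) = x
Claim: arccos(cos(x)) = x.
Test a specific point where both sides are defined: x = -π/3.
LHS = arccos(cos(x)) ≈ 1.0472
RHS = x ≈ -1.0472
Since 1.0472 ≠ -1.0472, the equation fails at this point, so it cannot hold for every real x for which both sides are defined.
arccos only returns values in [0, π], so arccos(cos(x)) = x holds only for x in that interval, not for all real x.

Conclusion: No, this is NOT an identity.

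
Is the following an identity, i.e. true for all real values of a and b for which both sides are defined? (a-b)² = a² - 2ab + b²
Yes, this is an identity.

Claim: (a-b)² = a² - 2ab + b².
Reasoning: Expand: (a-b)² = (a-b)(a-b) = a·a - a·b - b·a + b·b = a² - 2ab + b².
So the two sides agree for all real values of a and b for which both sides are defined.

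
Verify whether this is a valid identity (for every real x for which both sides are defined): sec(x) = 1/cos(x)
Claim: sec(x) = 1/cos(x).
Reasoning: sec(x) is by definition the reciprocal of cos(x), wherever cos(x) ≠ 0.
So the two sides agree for every real x for which both sides are defined.

Conclusion: Yes, this is an identity.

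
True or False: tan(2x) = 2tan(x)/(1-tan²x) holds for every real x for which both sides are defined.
True.

Claim: tan(2x) = 2tan(x)/(1-tan²x).
Reasoning: tan(2x) = sin(2x)/cos(2x) = 2sin(x)cos(x) / (cos²x - sin²x). Divide numerator and denominator by cos²x: 2tan(x) / (1 - tan²x).
So the two sides agree for every real x for which both sides are defined.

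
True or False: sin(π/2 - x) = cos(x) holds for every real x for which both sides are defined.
True.

Claim: sin(π/2 - x) = cos(x).
Reasoning: Use sin(u - v) = sin(u)cos(v) - cos(u)sin(v) with u = π/2, v = x: sin(π/2)cos(x) - cos(π/2)sin(x) = 1·cos(x) - 0·sin(x) = cos(x).
So the two sides agree for every real x for which both sides are defined.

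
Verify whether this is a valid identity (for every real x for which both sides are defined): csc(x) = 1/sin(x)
Yes, this is an identity.

Claim: csc(x) = 1/sin(x).
Reasoning: csc(x) is by definition the reciprocal of sin(x), wherever sin(x) ≠ 0.
So the two sides agree for every real x for which both sides are defined.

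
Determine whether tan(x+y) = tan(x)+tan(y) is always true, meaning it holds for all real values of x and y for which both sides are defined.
No, this is NOT an identity.

Claim: tan(x+y) = tan(x)+tan(y).
Test a specific point where both sides are defined: x = -π/3, y = -π/3.
LHS = tan(x+y) ≈ 1.7321
RHS = tan(x)+tan(y) ≈ -3.4641
Since 1.7321 ≠ -3.4641, the equation fails at this point, so it cannot hold for all real values of x and y for which both sides are defined.
The correct formula is tan(x+y) = (tan(x) + tan(y))/(1 - tan(x)tan(y)).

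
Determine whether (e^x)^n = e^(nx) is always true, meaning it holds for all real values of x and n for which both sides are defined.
Claim: (e^x)^n = e^(nx).
Reasoning: e^x is a positive real number, and for a positive base B and real exponent n, B^n = e^(n·ln B). With B = e^x, ln B = x, so (e^x)^n = e^(n·x).
So the two sides agree for all real values of x and n for which both sides are defined.

Conclusion: Yes, this is an identity.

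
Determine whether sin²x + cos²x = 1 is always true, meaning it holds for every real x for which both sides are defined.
Claim: sin²x + cos²x = 1.
Reasoning: The point (cos x, sin x) lies on the unit circle X² + Y² = 1, so cos²x + sin²x = 1 for every real x.
So the two sides agree for every real x for which both sides are defined.

Conclusion: Yes, this is an identity.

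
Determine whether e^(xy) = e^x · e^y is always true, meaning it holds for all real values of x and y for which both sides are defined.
Claim: e^(xy) = e^x · e^y.
Test a specific point where both sides are defined: x = 4, y = -1.
LHS = e^(xy) ≈ 0.0183
RHS = e^x · e^y ≈ 20.0855
Since 0.0183 ≠ 20.0855, the equation fails at this point, so it cannot hold for all real values of x and y for which both sides are defined.
e^x · e^y = e^(x+y), not e^(xy).

Conclusion: No, this is NOT an identity.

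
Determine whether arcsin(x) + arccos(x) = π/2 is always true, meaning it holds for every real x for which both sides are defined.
Yes, this is an identity.

Claim: arcsin(x) + arccos(x) = π/2.
Reasoning: Both sides are defined for -1 ≤ x ≤ 1. Let θ = arcsin(x), so sin θ = x and θ ∈ [-π/2, π/2]. Then cos(π/2 - θ) = sin θ = x and π/2 - θ ∈ [0, π], which is exactly the range of arccos, so arccos(x) = π/2 - θ. Adding: arcsin(x) + arccos(x) = θ + (π/2 - θ) = π/2.
So the two sides agree for every real x for which both sides are defined.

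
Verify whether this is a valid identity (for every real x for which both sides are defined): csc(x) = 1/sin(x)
Claim: csc(x) = 1/sin(x).
Reasoning: csc(x) is by definition the reciprocal of sin(x), wherever sin(x) ≠ 0.
So the two sides agree for every real x for which both sides are defined.

Conclusion: Yes, this is an identity.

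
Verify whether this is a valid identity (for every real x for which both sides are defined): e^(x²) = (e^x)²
Claim: e^(x²) = (e^x)².
Test a specific point where both sides are defined: x = 3/2.
LHS = e^(x²) ≈ 9.4877
RHS = (e^x)² ≈ 20.0855
Since 9.4877 ≠ 20.0855, the equation fails at this point, so it cannot hold for every real x for which both sides are defined.
(e^x)² = e^(2x), and 2x ≠ x² in general.

Conclusion: No, this is NOT an identity.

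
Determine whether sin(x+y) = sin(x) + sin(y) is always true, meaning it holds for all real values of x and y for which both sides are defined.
No, this is NOT an identity.

Claim: sin(x+y) = sin(x) + sin(y).
Test a specific point where both sides are defined: x = -π/2, y = -π/4.
LHS = sin(x+y) ≈ -0.7071
RHS = sin(x) + sin(y) ≈ -1.7071
Since -0.7071 ≠ -1.7071, the equation fails at this point, so it cannot hold for all real values of x and y for which both sides are defined.
The correct expansion is sin(x+y) = sin(x)cos(y) + cos(x)sin(y); sine is not additive.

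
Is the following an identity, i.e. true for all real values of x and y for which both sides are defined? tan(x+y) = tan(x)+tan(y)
No, this is NOT an identity.

Claim: tan(x+y) = tan(x)+tan(y).
Test a specific point where both sides are defined: x = -π/4, y = π/3.
LHS = tan(x+y) ≈ 0.2679
RHS = tan(x)+tan(y) ≈ 0.7321
Since 0.2679 ≠ 0.7321, the equation fails at this point, so it cannot hold for all real values of x and y for which both sides are defined.
The correct formula is tan(x+y) = (tan(x) + tan(y))/(1 - tan(x)tan(y)).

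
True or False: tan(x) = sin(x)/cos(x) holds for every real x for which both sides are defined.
True.

Claim: tan(x) = sin(x)/cos(x).
Reasoning: For an angle x whose terminal point on the unit circle is (cos x, sin x), tan(x) is defined as the ratio (second coordinate)/(first coordinate) = sin(x)/cos(x), wherever cos(x) ≠ 0.
So the two sides agree for every real x for which both sides are defined.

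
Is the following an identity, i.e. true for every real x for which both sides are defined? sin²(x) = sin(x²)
Claim: sin²(x) = sin(x²).
Test a specific point where both sides are defined: x = -π/4.
LHS = sin²(x) ≈ 0.5000
RHS = sin(x²) ≈ 0.5785
Since 0.5000 ≠ 0.5785, the equation fails at this point, so it cannot hold for every real x for which both sides are defined.
sin²(x) means (sin x)², squaring the output; sin(x²) squares the input. These are different functions.

Conclusion: No, this is NOT an identity.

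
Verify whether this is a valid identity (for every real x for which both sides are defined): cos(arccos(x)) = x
Claim: cos(arccos(x)) = x.
Reasoning: For -1 ≤ x ≤ 1 (where arccos is defined), arccos(x) is by definition an angle whose cosine equals x. Taking the cosine of that angle returns x. (Note the other order, arccos(cos x) = x, is NOT an identity.)
So the two sides agree for every real x for which both sides are defined.

Conclusion: Yes, this is an identity.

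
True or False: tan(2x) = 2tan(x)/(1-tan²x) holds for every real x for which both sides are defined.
Claim: tan(2x) = 2tan(x)/(1-tan²x).
Reasoning: tan(2x) = sin(2x)/cos(2x) = 2sin(x)cos(x) / (cos²x - sin²x). Divide numerator and denominator by cos²x: 2tan(x) / (1 - tan²x).
So the two sides agree for every real x for which both sides are defined.

Conclusion: True.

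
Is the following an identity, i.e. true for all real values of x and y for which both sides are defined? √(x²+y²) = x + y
Claim: √(x²+y²) = x + y.
Test a specific point where both sides are defined: x = 3/2, y = -3.
LHS = √(x²+y²) ≈ 3.3541
RHS = x + y ≈ -1.5000
Since 3.3541 ≠ -1.5000, the equation fails at this point, so it cannot hold for all real values of x and y for which both sides are defined.
(x+y)² = x² + 2xy + y², not x² + y², so the square root does not split this way.

Conclusion: No, this is NOT an identity.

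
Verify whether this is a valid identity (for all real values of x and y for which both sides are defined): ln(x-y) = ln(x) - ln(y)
Claim: ln(x-y) = ln(x) - ln(y).
Test a specific point where both sides are defined: x = 5, y = 4.
LHS = ln(x-y) ≈ 0.0000
RHS = ln(x) - ln(y) ≈ 0.2231
Since 0.0000 ≠ 0.2231, the equation fails at this point, so it cannot hold for all real values of x and y for which both sides are defined.
ln(x) - ln(y) = ln(x/y), not ln(x-y).

Conclusion: No, this is NOT an identity.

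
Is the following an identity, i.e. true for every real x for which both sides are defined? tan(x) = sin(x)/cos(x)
Claim: tan(x) = sin(x)/cos(x).
Reasoning: For an angle x whose terminal point on the unit circle is (cos x, sin x), tan(x) is defined as the ratio (second coordinate)/(first coordinate) = sin(x)/cos(x), wherever cos(x) ≠ 0.
So the two sides agree for every real x for which both sides are defined.

Conclusion: Yes, this is an identity.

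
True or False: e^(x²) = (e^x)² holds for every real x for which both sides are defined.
False.

Claim: e^(x²) = (e^x)².
Test a specific point where both sides are defined: x = -1.
LHS = e^(x²) ≈ 2.7183
RHS = (e^x)² ≈ 0.1353
Since 2.7183 ≠ 0.1353, the equation fails at this point, so it cannot hold for every real x for which both sides are defined.
(e^x)² = e^(2x), and 2x ≠ x² in general.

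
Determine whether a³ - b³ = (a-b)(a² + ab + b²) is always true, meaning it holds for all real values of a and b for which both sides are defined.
Claim: a³ - b³ = (a-b)(a² + ab + b²).
Reasoning: Expand the right side: (a-b)(a² + ab + b²) = a³ + a²b + ab² - a²b - ab² - b³ = a³ - b³ (the middle terms cancel in pairs).
So the two sides agree for all real values of a and b for which both sides are defined.

Conclusion: Yes, this is an identity.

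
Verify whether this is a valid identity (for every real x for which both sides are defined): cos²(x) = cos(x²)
Claim: cos²(x) = cos(x²).
Test a specific point where both sides are defined: x = -π/6.
LHS = cos²(x) ≈ 0.7500
RHS = cos(x²) ≈ 0.9627
Since 0.7500 ≠ 0.9627, the equation fails at this point, so it cannot hold for every real x for which both sides are defined.
cos²(x) means (cos x)², squaring the output; cos(x²) squares the input. These are different functions.

Conclusion: No, this is NOT an identity.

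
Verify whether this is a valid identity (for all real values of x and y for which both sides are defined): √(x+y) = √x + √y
Claim: √(x+y) = √x + √y.
Test a specific point where both sides are defined: x = 2, y = 4.
LHS = √(x+y) ≈ 2.4495
RHS = √x + √y ≈ 3.4142
Since 2.4495 ≠ 3.4142, the equation fails at this point, so it cannot hold for all real values of x and y for which both sides are defined.
Squaring the right side gives x + 2√(xy) + y, not x + y.

Conclusion: No, this is NOT an identity.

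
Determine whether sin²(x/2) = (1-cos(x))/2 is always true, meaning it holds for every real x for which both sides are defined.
Claim: sin²(x/2) = (1-cos(x))/2.
Reasoning: Use cos(2θ) = 1 - 2sin²θ with θ = x/2: cos(x) = 1 - 2sin²(x/2). Solving for sin²(x/2) gives (1 - cos(x))/2.
So the two sides agree for every real x for which both sides are defined.

Conclusion: Yes, this is an identity.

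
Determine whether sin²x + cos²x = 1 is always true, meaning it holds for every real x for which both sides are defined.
Claim: sin²x + cos²x = 1.
Reasoning: The point (cos x, sin x) lies on the unit circle X² + Y² = 1, so cos²x + sin²x = 1 for every real x.
So the two sides agree for every real x for which both sides are defined.

Conclusion: Yes, this is an identity.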